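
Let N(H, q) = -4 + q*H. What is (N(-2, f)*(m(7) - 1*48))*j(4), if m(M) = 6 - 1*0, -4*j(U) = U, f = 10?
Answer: -1008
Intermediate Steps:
j(U) = -U/4
m(M) = 6 (m(M) = 6 + 0 = 6)
N(H, q) = -4 + H*q
(N(-2, f)*(m(7) - 1*48))*j(4) = ((-4 - 2*10)*(6 - 1*48))*(-1/4*4) = ((-4 - 20)*(6 - 48))*(-1) = -24*(-42)*(-1) = 1008*(-1) = -1008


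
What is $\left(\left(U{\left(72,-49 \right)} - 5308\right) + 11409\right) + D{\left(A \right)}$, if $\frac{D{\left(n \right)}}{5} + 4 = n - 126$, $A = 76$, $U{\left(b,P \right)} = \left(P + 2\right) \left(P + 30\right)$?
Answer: $6724$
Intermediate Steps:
$U{\left(b,P \right)} = \left(2 + P\right) \left(30 + P\right)$
$D{\left(n \right)} = -650 + 5 n$ ($D{\left(n \right)} = -20 + 5 \left(n - 126\right) = -20 + 5 \left(-126 + n\right) = -20 + \left(-630 + 5 n\right) = -650 + 5 n$)
$\left(\left(U{\left(72,-49 \right)} - 5308\right) + 11409\right) + D{\left(A \right)} = \left(\left(\left(60 + \left(-49\right)^{2} + 32 \left(-49\right)\right) - 5308\right) + 11409\right) + \left(-650 + 5 \cdot 76\right) = \left(\left(\left(60 + 2401 - 1568\right) - 5308\right) + 11409\right) + \left(-650 + 380\right) = \left(\left(893 - 5308\right) + 11409\right) - 270 = \left(-4415 + 11409\right) - 270 = 6994 - 270 = 6724$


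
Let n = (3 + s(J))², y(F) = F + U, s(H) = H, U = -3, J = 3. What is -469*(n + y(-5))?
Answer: -13132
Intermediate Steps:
y(F) = -3 + F (y(F) = F - 3 = -3 + F)
n = 36 (n = (3 + 3)² = 6² = 36)
-469*(n + y(-5)) = -469*(36 + (-3 - 5)) = -469*(36 - 8) = -469*28 = -13132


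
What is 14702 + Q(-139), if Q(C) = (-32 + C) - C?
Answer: 14670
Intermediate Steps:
Q(C) = -32
14702 + Q(-139) = 14702 - 32 = 14670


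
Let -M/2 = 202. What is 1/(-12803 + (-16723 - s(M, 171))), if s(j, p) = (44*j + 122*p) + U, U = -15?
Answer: -1/32597 ≈ -3.0678e-5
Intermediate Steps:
M = -404 (M = -2*202 = -404)
s(j, p) = -15 + 44*j + 122*p (s(j, p) = (44*j + 122*p) - 15 = -15 + 44*j + 122*p)
1/(-12803 + (-16723 - s(M, 171))) = 1/(-12803 + (-16723 - (-15 + 44*(-404) + 122*171))) = 1/(-12803 + (-16723 - (-15 - 17776 + 20862))) = 1/(-12803 + (-16723 - 1*3071)) = 1/(-12803 + (-16723 - 3071)) = 1/(-12803 - 19794) = 1/(-32597) = -1/32597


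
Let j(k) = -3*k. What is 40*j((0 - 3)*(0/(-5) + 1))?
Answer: 360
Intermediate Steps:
40*j((0 - 3)*(0/(-5) + 1)) = 40*(-3*(0 - 3)*(0/(-5) + 1)) = 40*(-(-9)*(0*(-⅕) + 1)) = 40*(-(-9)*(0 + 1)) = 40*(-(-9)) = 40*(-3*(-3)) = 40*9 = 360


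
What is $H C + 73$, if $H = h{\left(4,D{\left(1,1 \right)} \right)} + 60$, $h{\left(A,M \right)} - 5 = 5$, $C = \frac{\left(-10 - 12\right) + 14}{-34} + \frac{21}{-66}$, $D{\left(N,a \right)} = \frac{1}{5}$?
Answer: $\frac{12566}{187} \approx 67.198$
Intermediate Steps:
$D{\left(N,a \right)} = \frac{1}{5}$
$C = - \frac{31}{374}$ ($C = \left(-22 + 14\right) \left(- \frac{1}{34}\right) + 21 \left(- \frac{1}{66}\right) = \left(-8\right) \left(- \frac{1}{34}\right) - \frac{7}{22} = \frac{4}{17} - \frac{7}{22} = - \frac{31}{374} \approx -0.082888$)
$h{\left(A,M \right)} = 10$ ($h{\left(A,M \right)} = 5 + 5 = 10$)
$H = 70$ ($H = 10 + 60 = 70$)
$H C + 73 = 70 \left(- \frac{31}{374}\right) + 73 = - \frac{1085}{187} + 73 = \frac{12566}{187}$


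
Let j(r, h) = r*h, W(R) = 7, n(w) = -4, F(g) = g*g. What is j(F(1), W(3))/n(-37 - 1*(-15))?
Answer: -7/4 ≈ -1.7500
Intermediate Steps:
F(g) = g²
j(r, h) = h*r
j(F(1), W(3))/n(-37 - 1*(-15)) = (7*1²)/(-4) = (7*1)*(-¼) = 7*(-¼) = -7/4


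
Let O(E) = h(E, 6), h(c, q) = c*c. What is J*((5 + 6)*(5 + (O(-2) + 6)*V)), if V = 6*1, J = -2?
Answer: -1430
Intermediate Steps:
h(c, q) = c²
O(E) = E²
V = 6
J*((5 + 6)*(5 + (O(-2) + 6)*V)) = -2*(5 + 6)*(5 + ((-2)² + 6)*6) = -22*(5 + (4 + 6)*6) = -22*(5 + 10*6) = -22*(5 + 60) = -22*65 = -2*715 = -1430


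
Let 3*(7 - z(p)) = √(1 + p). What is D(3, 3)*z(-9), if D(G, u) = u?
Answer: 21 - 2*I*√2 ≈ 21.0 - 2.8284*I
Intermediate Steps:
z(p) = 7 - √(1 + p)/3
D(3, 3)*z(-9) = 3*(7 - √(1 - 9)/3) = 3*(7 - 2*I*√2/3) = 21 - 2*I*√2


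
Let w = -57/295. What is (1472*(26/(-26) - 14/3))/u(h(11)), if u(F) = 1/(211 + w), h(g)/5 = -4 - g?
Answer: -1556192512/885 ≈ -1.7584e+6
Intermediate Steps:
w = -57/295 (w = -57*1/295 = -57/295 ≈ -0.19322)
h(g) = -20 - 5*g (h(g) = 5*(-4 - g) = -20 - 5*g)
u(F) = 295/62188 (u(F) = 1/(211 - 57/295) = 1/(62188/295) = 295/62188)
(1472*(26/(-26) - 14/3))/u(h(11)) = (1472*(26/(-26) - 14/3))/(295/62188) = (1472*(26*(-1/26) - 14*⅓))*(62188/295) = (1472*(-1 - 14/3))*(62188/295) = (1472*(-17/3))*(62188/295) = -25024/3*62188/295 = -1556192512/885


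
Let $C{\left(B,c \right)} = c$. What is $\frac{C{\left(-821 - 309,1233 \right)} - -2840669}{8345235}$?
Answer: $\frac{2841902}{8345235} \approx 0.34054$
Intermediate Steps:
$\frac{C{\left(-821 - 309,1233 \right)} - -2840669}{8345235} = \frac{1233 - -2840669}{8345235} = \left(1233 + 2840669\right) \frac{1}{8345235} = 2841902 \cdot \frac{1}{8345235} = \frac{2841902}{8345235}$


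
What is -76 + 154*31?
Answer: 4698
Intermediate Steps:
-76 + 154*31 = -76 + 4774 = 4698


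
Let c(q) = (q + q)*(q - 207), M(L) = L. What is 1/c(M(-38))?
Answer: 1/18620 ≈ 5.3706e-5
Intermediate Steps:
c(q) = 2*q*(-207 + q) (c(q) = (2*q)*(-207 + q) = 2*q*(-207 + q))
1/c(M(-38)) = 1/(2*(-38)*(-207 - 38)) = 1/(2*(-38)*(-245)) = 1/18620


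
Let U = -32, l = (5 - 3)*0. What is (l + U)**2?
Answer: 1024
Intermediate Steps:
l = 0 (l = 2*0 = 0)
(l + U)**2 = (0 - 32)**2 = (-32)**2 = 1024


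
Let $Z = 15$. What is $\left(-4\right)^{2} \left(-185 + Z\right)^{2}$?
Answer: $462400$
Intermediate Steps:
$\left(-4\right)^{2} \left(-185 + Z\right)^{2} = \left(-4\right)^{2} \left(-185 + 15\right)^{2} = 16 \left(-170\right)^{2} = 16 \cdot 28900 = 462400$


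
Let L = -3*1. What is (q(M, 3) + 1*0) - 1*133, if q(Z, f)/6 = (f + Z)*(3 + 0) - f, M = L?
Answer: -151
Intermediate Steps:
L = -3
M = -3
q(Z, f) = 12*f + 18*Z (q(Z, f) = 6*((f + Z)*(3 + 0) - f) = 6*((Z + f)*3 - f) = 6*((3*Z + 3*f) - f) = 6*(2*f + 3*Z) = 12*f + 18*Z)
(q(M, 3) + 1*0) - 1*133 = ((12*3 + 18*(-3)) + 1*0) - 1*133 = ((36 - 54) + 0) - 133 = (-18 + 0) - 133 = -18 - 133 = -151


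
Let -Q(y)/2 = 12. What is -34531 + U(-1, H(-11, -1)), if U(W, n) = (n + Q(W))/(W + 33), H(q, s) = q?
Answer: -1105027/32 ≈ -34532.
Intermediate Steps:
Q(y) = -24 (Q(y) = -2*12 = -24)
U(W, n) = (-24 + n)/(33 + W) (U(W, n) = (n - 24)/(W + 33) = (-24 + n)/(33 + W))
-34531 + U(-1, H(-11, -1)) = -34531 + (-24 - 11)/(33 - 1) = -34531 - 35/32 = -1105027/32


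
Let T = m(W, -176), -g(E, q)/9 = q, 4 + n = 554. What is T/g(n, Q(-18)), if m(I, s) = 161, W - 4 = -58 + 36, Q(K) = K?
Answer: 161/162 ≈ 0.99383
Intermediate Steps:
n = 550 (n = -4 + 554 = 550)
g(E, q) = -9*q
W = -18 (W = 4 + (-58 + 36) = 4 - 22 = -18)
T = 161
T/g(n, Q(-18)) = 161/((-9*(-18))) = 161/162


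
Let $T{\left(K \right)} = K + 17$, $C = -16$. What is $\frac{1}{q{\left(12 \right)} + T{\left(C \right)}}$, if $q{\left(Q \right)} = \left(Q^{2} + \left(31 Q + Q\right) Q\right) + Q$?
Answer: $\frac{1}{4765} \approx 0.00020986$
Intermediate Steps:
$T{\left(K \right)} = 17 + K$
$q{\left(Q \right)} = Q + 33 Q^{2}$ ($q{\left(Q \right)} = \left(Q^{2} + 32 Q Q\right) + Q = \left(Q^{2} + 32 Q^{2}\right) + Q = 33 Q^{2} + Q = Q + 33 Q^{2}$)
$\frac{1}{q{\left(12 \right)} + T{\left(C \right)}} = \frac{1}{12 \left(1 + 33 \cdot 12\right) + \left(17 - 16\right)} = \frac{1}{12 \left(1 + 396\right) + 1} = \frac{1}{12 \cdot 397 + 1} = \frac{1}{4764 + 1} = \frac{1}{4765}$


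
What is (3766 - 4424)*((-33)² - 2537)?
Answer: 952784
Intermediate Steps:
(3766 - 4424)*((-33)² - 2537) = -658*(1089 - 2537) = -658*(-1448) = 952784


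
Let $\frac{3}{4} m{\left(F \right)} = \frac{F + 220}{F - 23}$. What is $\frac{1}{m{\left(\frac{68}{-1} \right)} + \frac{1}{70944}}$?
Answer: $- \frac{2151968}{4792631} \approx -0.44902$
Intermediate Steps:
$m{\left(F \right)} = \frac{4 \left(220 + F\right)}{3 \left(-23 + F\right)}$ ($m{\left(F \right)} = \frac{4 \frac{F + 220}{F - 23}}{3} = \frac{4 \frac{220 + F}{-23 + F}}{3} = \frac{4 \left(220 + F\right)}{3 \left(-23 + F\right)}$)
$\frac{1}{m{\left(\frac{68}{-1} \right)} + \frac{1}{70944}} = \frac{1}{\frac{4 \left(220 + \frac{68}{-1}\right)}{3 \left(-23 + \frac{68}{-1}\right)} + \frac{1}{70944}} = \frac{1}{\frac{4 \left(220 + 68 \left(-1\right)\right)}{3 \left(-23 + 68 \left(-1\right)\right)} + \frac{1}{70944}} = \frac{1}{\frac{4 \left(220 - 68\right)}{3 \left(-23 - 68\right)} + \frac{1}{70944}} = \frac{1}{\frac{4}{3} \frac{1}{-91} \cdot 152 + \frac{1}{70944}} = \frac{1}{\frac{4}{3} \left(- \frac{1}{91}\right) 152 + \frac{1}{70944}} = \frac{1}{- \frac{608}{273} + \frac{1}{70944}} = \frac{1}{- \frac{4792631}{2151968}} = - \frac{2151968}{4792631}$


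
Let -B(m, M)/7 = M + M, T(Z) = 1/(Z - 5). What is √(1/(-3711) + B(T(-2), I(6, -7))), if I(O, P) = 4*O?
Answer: I*√4627234767/3711 ≈ 18.33*I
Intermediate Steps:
T(Z) = 1/(-5 + Z)
B(m, M) = -14*M (B(m, M) = -7*(M + M) = -14*M)
√(1/(-3711) + B(T(-2), I(6, -7))) = √(1/(-3711) - 56*6) = √(-1/3711 - 14*24) = √(-1/3711 - 336) = √(-1246897/3711) = I*√4627234767/3711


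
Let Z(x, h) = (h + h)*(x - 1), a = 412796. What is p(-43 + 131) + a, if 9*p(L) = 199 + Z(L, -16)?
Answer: 3712579/9 ≈ 4.1251e+5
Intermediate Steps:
Z(x, h) = 2*h*(-1 + x) (Z(x, h) = (2*h)*(-1 + x) = 2*h*(-1 + x))
p(L) = 77/3 - 32*L/9 (p(L) = (199 + 2*(-16)*(-1 + L))/9 = (199 + (32 - 32*L))/9 = (231 - 32*L)/9 = 77/3 - 32*L/9)
p(-43 + 131) + a = (77/3 - 32*(-43 + 131)/9) + 412796 = (77/3 - 32/9*88) + 412796 = (77/3 - 2816/9) + 412796 = -2585/9 + 412796 = 3712579/9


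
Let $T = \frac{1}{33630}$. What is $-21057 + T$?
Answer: $- \frac{708146909}{33630} \approx -21057.0$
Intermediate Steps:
$T = \frac{1}{33630} \approx 2.9735 \cdot 10^{-5}$
$-21057 + T = -21057 + \frac{1}{33630} = - \frac{708146909}{33630}$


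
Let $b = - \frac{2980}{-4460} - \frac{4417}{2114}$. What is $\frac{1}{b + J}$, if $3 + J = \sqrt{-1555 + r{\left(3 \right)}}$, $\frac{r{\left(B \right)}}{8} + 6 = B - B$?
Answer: $- \frac{20052473538}{7359037245757} - \frac{4535483716 i \sqrt{1603}}{7359037245757} \approx -0.0027249 - 0.024676 i$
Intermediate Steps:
$r{\left(B \right)} = -48$ ($r{\left(B \right)} = -48 + 8 \left(B - B\right) = -48 + 8 \cdot 0 = -48 + 0 = -48$)
$J = -3 + i \sqrt{1603}$ ($J = -3 + \sqrt{-1555 - 48} = -3 + \sqrt{-1603} = -3 + i \sqrt{1603} \approx -3.0 + 40.037 i$)
$b = - \frac{95715}{67346}$ ($b = \left(-2980\right) \left(- \frac{1}{4460}\right) - \frac{631}{302} = \frac{149}{223} - \frac{631}{302} = - \frac{95715}{67346} \approx -1.4212$)
$\frac{1}{b + J} = \frac{1}{- \frac{95715}{67346} - \left(3 - i \sqrt{1603}\right)} = \frac{1}{- \frac{297753}{67346} + i \sqrt{1603}}$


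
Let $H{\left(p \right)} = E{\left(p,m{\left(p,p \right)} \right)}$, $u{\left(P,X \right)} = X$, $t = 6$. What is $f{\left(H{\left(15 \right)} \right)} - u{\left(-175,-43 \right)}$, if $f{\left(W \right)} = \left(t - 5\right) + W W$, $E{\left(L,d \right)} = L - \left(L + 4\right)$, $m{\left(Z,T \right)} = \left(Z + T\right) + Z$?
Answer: $60$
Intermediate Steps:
$m{\left(Z,T \right)} = T + 2 Z$ ($m{\left(Z,T \right)} = \left(T + Z\right) + Z = T + 2 Z$)
$E{\left(L,d \right)} = -4$ ($E{\left(L,d \right)} = L - \left(4 + L\right) = -4$)
$H{\left(p \right)} = -4$
$f{\left(W \right)} = 1 + W^{2}$ ($f{\left(W \right)} = \left(6 - 5\right) + W W = 1 + W^{2}$)
$f{\left(H{\left(15 \right)} \right)} - u{\left(-175,-43 \right)} = \left(1 + \left(-4\right)^{2}\right) - -43 = \left(1 + 16\right) + 43 = 17 + 43 = 60$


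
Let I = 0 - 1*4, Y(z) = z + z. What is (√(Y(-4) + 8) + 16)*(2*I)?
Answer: -128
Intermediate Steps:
Y(z) = 2*z
I = -4 (I = 0 - 4 = -4)
(√(Y(-4) + 8) + 16)*(2*I) = (√(2*(-4) + 8) + 16)*(2*(-4)) = (√(-8 + 8) + 16)*(-8) = (√0 + 16)*(-8) = (0 + 16)*(-8) = 16*(-8) = -128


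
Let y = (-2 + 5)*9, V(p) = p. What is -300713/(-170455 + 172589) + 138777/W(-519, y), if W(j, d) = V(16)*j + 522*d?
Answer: -120414846/1029655 ≈ -116.95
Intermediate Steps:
y = 27 (y = 3*9 = 27)
W(j, d) = 16*j + 522*d
-300713/(-170455 + 172589) + 138777/W(-519, y) = -300713/(-170455 + 172589) + 138777/(16*(-519) + 522*27) = -300713/2134 + 138777/(-8304 + 14094) = -300713*1/2134 + 138777/5790 = -300713/2134 + 138777*(1/5790) = -300713/2134 + 46259/1930 = -120414846/1029655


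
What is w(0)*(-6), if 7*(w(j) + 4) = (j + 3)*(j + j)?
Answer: 24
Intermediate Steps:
w(j) = -4 + 2*j*(3 + j)/7 (w(j) = -4 + ((j + 3)*(j + j))/7 = -4 + ((3 + j)*(2*j))/7 = -4 + (2*j*(3 + j))/7 = -4 + 2*j*(3 + j)/7)
w(0)*(-6) = (-4 + (2/7)*0**2 + (6/7)*0)*(-6) = (-4 + (2/7)*0 + 0)*(-6) = (-4 + 0 + 0)*(-6) = -4*(-6) = 24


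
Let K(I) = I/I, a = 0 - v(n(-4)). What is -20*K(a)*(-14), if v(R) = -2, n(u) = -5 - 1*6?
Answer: 280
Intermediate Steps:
n(u) = -11 (n(u) = -5 - 6 = -11)
a = 2 (a = 0 - 1*(-2) = 0 + 2 = 2)
K(I) = 1
-20*K(a)*(-14) = -20*1*(-14) = -20*(-14) = 280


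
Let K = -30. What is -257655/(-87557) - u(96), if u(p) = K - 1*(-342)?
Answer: -27060129/87557 ≈ -309.06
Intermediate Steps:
u(p) = 312 (u(p) = -30 - 1*(-342) = -30 + 342 = 312)
-257655/(-87557) - u(96) = -257655/(-87557) - 1*312 = -257655*(-1/87557) - 312 = 257655/87557 - 312 = -27060129/87557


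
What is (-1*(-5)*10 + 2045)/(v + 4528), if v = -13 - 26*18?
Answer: 2095/4047 ≈ 0.51767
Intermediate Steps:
v = -481 (v = -13 - 468 = -481)
(-1*(-5)*10 + 2045)/(v + 4528) = (-1*(-5)*10 + 2045)/(-481 + 4528) = (5*10 + 2045)/4047 = (50 + 2045)*(1/4047) = 2095*(1/4047) = 2095/4047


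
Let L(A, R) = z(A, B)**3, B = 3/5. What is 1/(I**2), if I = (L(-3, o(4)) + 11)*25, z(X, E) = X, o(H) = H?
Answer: 1/160000 ≈ 6.2500e-6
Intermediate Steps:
B = 3/5 (B = 3*(1/5) = 3/5 ≈ 0.60000)
L(A, R) = A**3
I = -400 (I = ((-3)**3 + 11)*25 = (-27 + 11)*25 = -16*25 = -400)
1/(I**2) = 1/((-400)**2) = 1/160000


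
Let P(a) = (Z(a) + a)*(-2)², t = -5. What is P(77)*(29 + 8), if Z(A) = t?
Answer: 10656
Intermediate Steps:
Z(A) = -5
P(a) = -20 + 4*a (P(a) = (-5 + a)*(-2)² = (-5 + a)*4 = -20 + 4*a)
P(77)*(29 + 8) = (-20 + 4*77)*(29 + 8) = (-20 + 308)*37 = 288*37 = 10656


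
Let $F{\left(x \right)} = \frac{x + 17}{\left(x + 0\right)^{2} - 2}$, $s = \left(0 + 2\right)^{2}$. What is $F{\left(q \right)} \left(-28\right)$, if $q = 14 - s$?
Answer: $- \frac{54}{7} \approx -7.7143$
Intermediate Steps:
$s = 4$ ($s = 2^{2} = 4$)
$q = 10$ ($q = 14 - 4 = 10$)
$F{\left(x \right)} = \frac{17 + x}{-2 + x^{2}}$ ($F{\left(x \right)} = \frac{17 + x}{x^{2} - 2} = \frac{17 + x}{-2 + x^{2}}$)
$F{\left(q \right)} \left(-28\right) = \frac{17 + 10}{-2 + 10^{2}} \left(-28\right) = \frac{1}{-2 + 100} \cdot 27 \left(-28\right) = \frac{1}{98} \cdot 27 \left(-28\right) = \frac{27}{98} \left(-28\right) = - \frac{54}{7}$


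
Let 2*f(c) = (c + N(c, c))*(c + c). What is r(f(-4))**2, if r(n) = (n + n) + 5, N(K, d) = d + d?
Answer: 10201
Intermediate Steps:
N(K, d) = 2*d
f(c) = 3*c**2 (f(c) = ((c + 2*c)*(c + c))/2 = ((3*c)*(2*c))/2 = (6*c**2)/2 = 3*c**2)
r(n) = 5 + 2*n (r(n) = 2*n + 5 = 5 + 2*n)
r(f(-4))**2 = (5 + 2*(3*(-4)**2))**2 = (5 + 2*(3*16))**2 = (5 + 2*48)**2 = (5 + 96)**2 = 101**2 = 10201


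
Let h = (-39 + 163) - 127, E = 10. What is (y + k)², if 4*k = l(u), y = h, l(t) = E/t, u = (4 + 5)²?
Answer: 231361/26244 ≈ 8.8158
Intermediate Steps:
u = 81 (u = 9² = 81)
h = -3 (h = 124 - 127 = -3)
l(t) = 10/t
y = -3
k = 5/162 (k = (10/81)/4 = (10*(1/81))/4 = (¼)*(10/81) = 5/162 ≈ 0.030864)
(y + k)² = (-3 + 5/162)² = (-481/162)² = 231361/26244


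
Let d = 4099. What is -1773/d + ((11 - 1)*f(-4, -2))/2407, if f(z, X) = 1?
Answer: -4226621/9866293 ≈ -0.42839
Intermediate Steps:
-1773/d + ((11 - 1)*f(-4, -2))/2407 = -1773/4099 + ((11 - 1)*1)/2407 = -1773*1/4099 + (10*1)*(1/2407) = -1773/4099 + 10*(1/2407) = -1773/4099 + 10/2407 = -4226621/9866293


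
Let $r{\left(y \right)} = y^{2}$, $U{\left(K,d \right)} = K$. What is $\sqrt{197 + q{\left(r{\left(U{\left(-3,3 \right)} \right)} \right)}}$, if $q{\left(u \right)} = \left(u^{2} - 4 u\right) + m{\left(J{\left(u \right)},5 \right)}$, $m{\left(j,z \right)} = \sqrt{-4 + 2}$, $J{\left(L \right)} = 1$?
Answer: $\sqrt{242 + i \sqrt{2}} \approx 15.556 + 0.04545 i$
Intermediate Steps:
$m{\left(j,z \right)} = i \sqrt{2}$ ($m{\left(j,z \right)} = \sqrt{-2} = i \sqrt{2}$)
$q{\left(u \right)} = u^{2} - 4 u + i \sqrt{2}$ ($q{\left(u \right)} = \left(u^{2} - 4 u\right) + i \sqrt{2} = u^{2} - 4 u + i \sqrt{2}$)
$\sqrt{197 + q{\left(r{\left(U{\left(-3,3 \right)} \right)} \right)}} = \sqrt{197 + \left(\left(\left(-3\right)^{2}\right)^{2} - 4 \left(-3\right)^{2} + i \sqrt{2}\right)} = \sqrt{197 + \left(9^{2} - 36 + i \sqrt{2}\right)} = \sqrt{197 + \left(81 - 36 + i \sqrt{2}\right)} = \sqrt{197 + \left(45 + i \sqrt{2}\right)} = \sqrt{242 + i \sqrt{2}}$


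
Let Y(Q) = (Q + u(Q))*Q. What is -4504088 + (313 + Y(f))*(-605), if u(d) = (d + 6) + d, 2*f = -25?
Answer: -19726687/4 ≈ -4.9317e+6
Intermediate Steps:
f = -25/2 (f = (½)*(-25) = -25/2 ≈ -12.500)
u(d) = 6 + 2*d (u(d) = (6 + d) + d = 6 + 2*d)
Y(Q) = Q*(6 + 3*Q) (Y(Q) = (Q + (6 + 2*Q))*Q = (6 + 3*Q)*Q = Q*(6 + 3*Q))
-4504088 + (313 + Y(f))*(-605) = -4504088 + (313 + 3*(-25/2)*(2 - 25/2))*(-605) = -4504088 + (313 + 3*(-25/2)*(-21/2))*(-605) = -4504088 + (313 + 1575/4)*(-605) = -4504088 + (2827/4)*(-605) = -4504088 - 1710335/4 = -19726687/4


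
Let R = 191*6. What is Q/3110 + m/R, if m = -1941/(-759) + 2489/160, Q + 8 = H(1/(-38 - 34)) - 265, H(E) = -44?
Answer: -1242528829/14427314880 ≈ -0.086123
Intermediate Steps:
Q = -317 (Q = -8 + (-44 - 265) = -8 - 309 = -317)
R = 1146
m = 733237/40480 (m = -1941*(-1/759) + 2489*(1/160) = 647/253 + 2489/160 = 733237/40480 ≈ 18.114)
Q/3110 + m/R = -317/3110 + (733237/40480)/1146 = -317*1/3110 + (733237/40480)*(1/1146) = -317/3110 + 733237/46390080 = -1242528829/14427314880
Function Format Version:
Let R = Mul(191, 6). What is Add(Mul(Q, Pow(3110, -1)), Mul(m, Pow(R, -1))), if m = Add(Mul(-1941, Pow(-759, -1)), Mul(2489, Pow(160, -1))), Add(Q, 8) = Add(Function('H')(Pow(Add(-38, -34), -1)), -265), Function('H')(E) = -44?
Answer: Rational(-1242528829, 14427314880) ≈ -0.086123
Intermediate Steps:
Q = -317 (Q = Add(-8, Add(-44, -265)) = Add(-8, -309) = -317)
R = 1146
m = Rational(733237, 40480) (m = Add(Mul(-1941, Rational(-1, 759)), Mul(2489, Rational(1, 160))) = Add(Rational(647, 253), Rational(2489, 160)) = Rational(733237, 40480) ≈ 18.114)
Add(Mul(Q, Pow(3110, -1)), Mul(m, Pow(R, -1))) = Add(Mul(-317, Pow(3110, -1)), Mul(Rational(733237, 40480), Pow(1146, -1))) = Add(Mul(-317, Rational(1, 3110)), Mul(Rational(733237, 40480), Rational(1, 1146))) = Add(Rational(-317, 3110), Rational(733237, 46390080)) = Rational(-1242528829, 14427314880)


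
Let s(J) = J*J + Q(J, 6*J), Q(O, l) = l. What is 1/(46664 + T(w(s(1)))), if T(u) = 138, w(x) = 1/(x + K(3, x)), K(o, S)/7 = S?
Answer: 1/46802 ≈ 2.1367e-5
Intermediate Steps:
K(o, S) = 7*S
s(J) = J**2 + 6*J (s(J) = J*J + 6*J = J**2 + 6*J)
w(x) = 1/(8*x) (w(x) = 1/(x + 7*x) = 1/(8*x))
1/(46664 + T(w(s(1)))) = 1/(46664 + 138) = 1/46802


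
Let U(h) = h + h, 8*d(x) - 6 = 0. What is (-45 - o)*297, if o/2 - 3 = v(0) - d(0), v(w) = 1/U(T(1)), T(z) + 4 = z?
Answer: -29205/2 ≈ -14603.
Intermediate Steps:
d(x) = ¾ (d(x) = ¾ + (⅛)*0 = ¾ + 0 = ¾)
T(z) = -4 + z
U(h) = 2*h
v(w) = -⅙ (v(w) = 1/(2*(-4 + 1)) = 1/(2*(-3)) = 1/(-6) = -⅙)
o = 25/6 (o = 6 + 2*(-⅙ - 1*¾) = 6 + 2*(-⅙ - ¾) = 6 + 2*(-11/12) = 6 - 11/6 = 25/6 ≈ 4.1667)
(-45 - o)*297 = (-45 - 1*25/6)*297 = (-45 - 25/6)*297 = -295/6*297 = -29205/2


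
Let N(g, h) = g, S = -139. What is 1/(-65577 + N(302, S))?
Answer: -1/65275 ≈ -1.5320e-5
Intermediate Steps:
1/(-65577 + N(302, S)) = 1/(-65577 + 302) = 1/(-65275) = -1/65275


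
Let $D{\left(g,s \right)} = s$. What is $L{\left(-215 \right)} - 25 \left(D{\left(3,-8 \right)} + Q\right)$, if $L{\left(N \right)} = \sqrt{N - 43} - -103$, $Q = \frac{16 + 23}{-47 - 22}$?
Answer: $\frac{7294}{23} + i \sqrt{258} \approx 317.13 + 16.062 i$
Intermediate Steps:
$Q = - \frac{13}{23}$ ($Q = \frac{39}{-69} = 39 \left(- \frac{1}{69}\right) = - \frac{13}{23} \approx -0.56522$)
$L{\left(N \right)} = 103 + \sqrt{-43 + N}$ ($L{\left(N \right)} = \sqrt{-43 + N} + 103 = 103 + \sqrt{-43 + N}$)
$L{\left(-215 \right)} - 25 \left(D{\left(3,-8 \right)} + Q\right) = \left(103 + \sqrt{-43 - 215}\right) - 25 \left(-8 - \frac{13}{23}\right) = \left(103 + \sqrt{-258}\right) - 25 \left(- \frac{197}{23}\right) = \left(103 + i \sqrt{258}\right) - - \frac{4925}{23} = \left(103 + i \sqrt{258}\right) + \frac{4925}{23} = \frac{7294}{23} + i \sqrt{258}$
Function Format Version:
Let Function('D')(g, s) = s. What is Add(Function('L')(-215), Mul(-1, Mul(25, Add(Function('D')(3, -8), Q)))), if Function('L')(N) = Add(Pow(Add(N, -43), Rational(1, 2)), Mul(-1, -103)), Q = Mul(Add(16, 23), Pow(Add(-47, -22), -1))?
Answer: Add(Rational(7294, 23), Mul(I, Pow(258, Rational(1, 2)))) ≈ Add(317.13, Mul(16.062, I))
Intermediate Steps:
Q = Rational(-13, 23) (Q = Mul(39, Pow(-69, -1)) = Mul(39, Rational(-1, 69)) = Rational(-13, 23) ≈ -0.56522)
Function('L')(N) = Add(103, Pow(Add(-43, N), Rational(1, 2))) (Function('L')(N) = Add(Pow(Add(-43, N), Rational(1, 2)), 103) = Add(103, Pow(Add(-43, N), Rational(1, 2))))
Add(Function('L')(-215), Mul(-1, Mul(25, Add(Function('D')(3, -8), Q)))) = Add(Add(103, Pow(Add(-43, -215), Rational(1, 2))), Mul(-1, Mul(25, Add(-8, Rational(-13, 23))))) = Add(Add(103, Pow(-258, Rational(1, 2))), Mul(-1, Mul(25, Rational(-197, 23)))) = Add(Add(103, Mul(I, Pow(258, Rational(1, 2)))), Mul(-1, Rational(-4925, 23))) = Add(Add(103, Mul(I, Pow(258, Rational(1, 2)))), Rational(4925, 23)) = Add(Rational(7294, 23), Mul(I, Pow(258, Rational(1, 2))))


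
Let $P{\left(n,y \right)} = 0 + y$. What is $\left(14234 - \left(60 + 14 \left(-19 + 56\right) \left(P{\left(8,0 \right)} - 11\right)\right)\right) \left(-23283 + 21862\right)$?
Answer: $-28238112$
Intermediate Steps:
$P{\left(n,y \right)} = y$
$\left(14234 - \left(60 + 14 \left(-19 + 56\right) \left(P{\left(8,0 \right)} - 11\right)\right)\right) \left(-23283 + 21862\right) = \left(14234 - \left(60 + 14 \left(-19 + 56\right) \left(0 - 11\right)\right)\right) \left(-23283 + 21862\right) = \left(14234 - \left(60 + 14 \cdot 37 \left(-11\right)\right)\right) \left(-1421\right) = \left(14234 - -5638\right) \left(-1421\right) = \left(14234 + \left(5698 - 60\right)\right) \left(-1421\right) = \left(14234 + 5638\right) \left(-1421\right) = 19872 \left(-1421\right) = -28238112$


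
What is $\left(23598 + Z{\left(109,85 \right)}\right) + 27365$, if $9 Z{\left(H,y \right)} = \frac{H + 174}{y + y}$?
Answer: $\frac{77973673}{1530} \approx 50963.0$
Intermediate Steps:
$Z{\left(H,y \right)} = \frac{174 + H}{18 y}$ ($Z{\left(H,y \right)} = \frac{\left(H + 174\right) \frac{1}{y + y}}{9} = \frac{\left(174 + H\right) \frac{1}{2 y}}{9} = \frac{\frac{1}{2} \frac{1}{y} \left(174 + H\right)}{9} = \frac{174 + H}{18 y}$)
$\left(23598 + Z{\left(109,85 \right)}\right) + 27365 = \left(23598 + \frac{174 + 109}{18 \cdot 85}\right) + 27365 = \left(23598 + \frac{1}{18} \cdot \frac{1}{85} \cdot 283\right) + 27365 = \left(23598 + \frac{283}{1530}\right) + 27365 = \frac{36105223}{1530} + 27365 = \frac{77973673}{1530}$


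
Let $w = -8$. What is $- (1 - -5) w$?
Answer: $48$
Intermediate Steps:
$- (1 - -5) w = - (1 - -5) \left(-8\right) = - (1 + 5) \left(-8\right) = \left(-1\right) 6 \left(-8\right) = \left(-6\right) \left(-8\right) = 48$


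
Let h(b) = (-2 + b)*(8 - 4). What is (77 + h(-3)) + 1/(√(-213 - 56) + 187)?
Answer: 2008753/35238 - I*√269/35238 ≈ 57.005 - 0.00046544*I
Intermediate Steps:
h(b) = -8 + 4*b (h(b) = (-2 + b)*4 = -8 + 4*b)
(77 + h(-3)) + 1/(√(-213 - 56) + 187) = (77 + (-8 + 4*(-3))) + 1/(√(-213 - 56) + 187) = (77 + (-8 - 12)) + 1/(√(-269) + 187) = (77 - 20) + 1/(I*√269 + 187) = 57 + 1/(187 + I*√269)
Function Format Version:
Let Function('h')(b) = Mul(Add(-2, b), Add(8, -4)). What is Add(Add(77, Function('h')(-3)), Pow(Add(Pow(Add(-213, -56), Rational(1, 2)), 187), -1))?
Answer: Add(Rational(2008753, 35238), Mul(Rational(-1, 35238), I, Pow(269, Rational(1, 2)))) ≈ Add(57.005, Mul(-0.00046544, I))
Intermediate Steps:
Function('h')(b) = Add(-8, Mul(4, b)) (Function('h')(b) = Mul(Add(-2, b), 4) = Add(-8, Mul(4, b)))
Add(Add(77, Function('h')(-3)), Pow(Add(Pow(Add(-213, -56), Rational(1, 2)), 187), -1)) = Add(Add(77, Add(-8, Mul(4, -3))), Pow(Add(Pow(Add(-213, -56), Rational(1, 2)), 187), -1)) = Add(Add(77, Add(-8, -12)), Pow(Add(Pow(-269, Rational(1, 2)), 187), -1)) = Add(Add(77, -20), Pow(Add(Mul(I, Pow(269, Rational(1, 2))), 187), -1)) = Add(57, Pow(Add(187, Mul(I, Pow(269, Rational(1, 2)))), -1))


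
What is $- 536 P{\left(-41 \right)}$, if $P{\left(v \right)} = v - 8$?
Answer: $26264$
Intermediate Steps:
$P{\left(v \right)} = -8 + v$ ($P{\left(v \right)} = v - 8 = -8 + v$)
$- 536 P{\left(-41 \right)} = - 536 \left(-8 - 41\right) = \left(-536\right) \left(-49\right) = 26264$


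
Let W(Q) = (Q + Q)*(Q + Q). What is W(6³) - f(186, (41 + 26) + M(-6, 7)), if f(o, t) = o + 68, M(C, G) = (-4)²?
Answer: 186370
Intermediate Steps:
M(C, G) = 16
W(Q) = 4*Q² (W(Q) = (2*Q)*(2*Q) = 4*Q²)
f(o, t) = 68 + o
W(6³) - f(186, (41 + 26) + M(-6, 7)) = 4*(6³)² - (68 + 186) = 4*216² - 1*254 = 4*46656 - 254 = 186624 - 254 = 186370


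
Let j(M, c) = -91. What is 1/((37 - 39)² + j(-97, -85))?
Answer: -1/87 ≈ -0.011494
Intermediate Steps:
1/((37 - 39)² + j(-97, -85)) = 1/((37 - 39)² - 91) = 1/((-2)² - 91) = 1/(4 - 91) = 1/(-87) = -1/87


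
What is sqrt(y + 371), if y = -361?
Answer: sqrt(10) ≈ 3.1623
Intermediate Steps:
sqrt(y + 371) = sqrt(-361 + 371) = sqrt(10)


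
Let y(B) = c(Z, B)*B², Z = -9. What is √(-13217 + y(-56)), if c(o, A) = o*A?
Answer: √1567327 ≈ 1251.9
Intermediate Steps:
c(o, A) = A*o
y(B) = -9*B³ (y(B) = (B*(-9))*B² = (-9*B)*B² = -9*B³)
√(-13217 + y(-56)) = √(-13217 - 9*(-56)³) = √(-13217 - 9*(-175616)) = √(-13217 + 1580544) = √1567327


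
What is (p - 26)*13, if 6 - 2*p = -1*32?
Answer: -91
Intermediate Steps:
p = 19 (p = 3 - (-1)*32/2 = 3 - ½*(-32) = 3 + 16 = 19)
(p - 26)*13 = (19 - 26)*13 = -7*13 = -91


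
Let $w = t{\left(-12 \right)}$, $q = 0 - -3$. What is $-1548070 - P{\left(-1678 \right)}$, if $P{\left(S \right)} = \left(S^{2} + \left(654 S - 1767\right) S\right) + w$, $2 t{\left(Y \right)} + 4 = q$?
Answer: $- \frac{3697572231}{2} \approx -1.8488 \cdot 10^{9}$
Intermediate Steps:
$q = 3$ ($q = 0 + 3 = 3$)
$t{\left(Y \right)} = - \frac{1}{2}$ ($t{\left(Y \right)} = -2 + \frac{1}{2} \cdot 3 = -2 + \frac{3}{2} = - \frac{1}{2}$)
$w = - \frac{1}{2} \approx -0.5$
$P{\left(S \right)} = - \frac{1}{2} + S^{2} + S \left(-1767 + 654 S\right)$ ($P{\left(S \right)} = \left(S^{2} + \left(654 S - 1767\right) S\right) - \frac{1}{2} = \left(S^{2} + \left(-1767 + 654 S\right) S\right) - \frac{1}{2} = \left(S^{2} + S \left(-1767 + 654 S\right)\right) - \frac{1}{2} = - \frac{1}{2} + S^{2} + S \left(-1767 + 654 S\right)$)
$-1548070 - P{\left(-1678 \right)} = -1548070 - \left(- \frac{1}{2} - -2965026 + 655 \left(-1678\right)^{2}\right) = -1548070 - \left(- \frac{1}{2} + 2965026 + 655 \cdot 2815684\right) = -1548070 - \left(- \frac{1}{2} + 2965026 + 1844273020\right) = -1548070 - \frac{3694476091}{2} = - \frac{3697572231}{2}$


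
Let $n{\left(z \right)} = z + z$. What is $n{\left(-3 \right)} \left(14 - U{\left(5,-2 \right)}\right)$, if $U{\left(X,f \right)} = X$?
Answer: $-54$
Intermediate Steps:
$n{\left(z \right)} = 2 z$
$n{\left(-3 \right)} \left(14 - U{\left(5,-2 \right)}\right) = 2 \left(-3\right) \left(14 - 5\right) = - 6 \left(14 - 5\right) = \left(-6\right) 9 = -54$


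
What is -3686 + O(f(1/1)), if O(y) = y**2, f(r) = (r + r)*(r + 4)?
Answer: -3586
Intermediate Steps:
f(r) = 2*r*(4 + r) (f(r) = (2*r)*(4 + r) = 2*r*(4 + r))
-3686 + O(f(1/1)) = -3686 + (2*(4 + 1/1)/1)**2 = -3686 + (2*1*(4 + 1))**2 = -3686 + (2*1*5)**2 = -3686 + 10**2 = -3686 + 100 = -3586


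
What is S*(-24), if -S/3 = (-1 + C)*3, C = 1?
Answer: 0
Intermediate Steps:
S = 0 (S = -3*(-1 + 1)*3 = -0*3 = -3*0 = 0)
S*(-24) = 0*(-24) = 0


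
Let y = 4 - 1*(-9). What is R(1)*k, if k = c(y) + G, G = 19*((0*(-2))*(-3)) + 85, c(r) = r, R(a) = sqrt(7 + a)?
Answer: 196*sqrt(2) ≈ 277.19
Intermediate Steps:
y = 13 (y = 4 + 9 = 13)
G = 85 (G = 19*(0*(-3)) + 85 = 19*0 + 85 = 0 + 85 = 85)
k = 98 (k = 13 + 85 = 98)
R(1)*k = sqrt(7 + 1)*98 = sqrt(8)*98 = (2*sqrt(2))*98 = 196*sqrt(2)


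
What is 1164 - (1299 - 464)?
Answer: 329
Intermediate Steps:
1164 - (1299 - 464) = 1164 - 1*835 = 1164 - 835 = 329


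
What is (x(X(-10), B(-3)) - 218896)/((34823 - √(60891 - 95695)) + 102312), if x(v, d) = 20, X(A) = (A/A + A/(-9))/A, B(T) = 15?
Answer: -30015560260/18806043029 - 437752*I*√8701/18806043029 ≈ -1.5961 - 0.0021713*I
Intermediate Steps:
X(A) = (1 - A/9)/A (X(A) = (1 + A*(-⅑))/A = (1 - A/9)/A)
(x(X(-10), B(-3)) - 218896)/((34823 - √(60891 - 95695)) + 102312) = (20 - 218896)/((34823 - √(60891 - 95695)) + 102312) = -218876/((34823 - √(-34804)) + 102312) = -218876/((34823 - 2*I*√8701) + 102312) = -218876/(137135 - 2*I*√8701)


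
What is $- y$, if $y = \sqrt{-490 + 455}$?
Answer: $- i \sqrt{35} \approx - 5.9161 i$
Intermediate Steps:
$y = i \sqrt{35}$ ($y = \sqrt{-35} = i \sqrt{35} \approx 5.9161 i$)
$- y = - i \sqrt{35}$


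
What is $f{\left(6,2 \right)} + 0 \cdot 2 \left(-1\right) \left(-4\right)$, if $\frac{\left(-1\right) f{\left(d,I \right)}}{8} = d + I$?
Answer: $-64$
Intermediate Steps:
$f{\left(d,I \right)} = - 8 I - 8 d$ ($f{\left(d,I \right)} = - 8 \left(d + I\right) = - 8 \left(I + d\right) = - 8 I - 8 d$)
$f{\left(6,2 \right)} + 0 \cdot 2 \left(-1\right) \left(-4\right) = \left(\left(-8\right) 2 - 48\right) + 0 \cdot 2 \left(-1\right) \left(-4\right) = \left(-16 - 48\right) + 0 \left(-2\right) \left(-4\right) = -64 + 0 \left(-4\right) = -64 + 0 = -64$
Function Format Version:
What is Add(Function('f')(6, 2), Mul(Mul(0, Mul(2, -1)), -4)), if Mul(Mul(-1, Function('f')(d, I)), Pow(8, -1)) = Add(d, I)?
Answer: -64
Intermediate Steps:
Function('f')(d, I) = Add(Mul(-8, I), Mul(-8, d)) (Function('f')(d, I) = Mul(-8, Add(d, I)) = Mul(-8, Add(I, d)) = Add(Mul(-8, I), Mul(-8, d)))
Add(Function('f')(6, 2), Mul(Mul(0, Mul(2, -1)), -4)) = Add(Add(Mul(-8, 2), Mul(-8, 6)), Mul(Mul(0, Mul(2, -1)), -4)) = Add(Add(-16, -48), Mul(Mul(0, -2), -4)) = Add(-64, Mul(0, -4)) = Add(-64, 0) = -64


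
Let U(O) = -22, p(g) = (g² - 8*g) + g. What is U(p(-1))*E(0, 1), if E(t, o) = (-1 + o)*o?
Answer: 0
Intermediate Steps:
p(g) = g² - 7*g
E(t, o) = o*(-1 + o)
U(p(-1))*E(0, 1) = -22*(-1 + 1) = -22*0 = 0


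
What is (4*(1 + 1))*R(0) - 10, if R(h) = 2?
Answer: 6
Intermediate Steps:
(4*(1 + 1))*R(0) - 10 = (4*(1 + 1))*2 - 10 = (4*2)*2 - 10 = 8*2 - 10 = 16 - 10 = 6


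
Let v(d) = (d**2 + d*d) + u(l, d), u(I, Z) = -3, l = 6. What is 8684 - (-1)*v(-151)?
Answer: 54283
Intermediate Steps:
v(d) = -3 + 2*d**2 (v(d) = (d**2 + d*d) - 3 = (d**2 + d**2) - 3 = 2*d**2 - 3 = -3 + 2*d**2)
8684 - (-1)*v(-151) = 8684 - (-1)*(-3 + 2*(-151)**2) = 8684 - (-1)*(-3 + 2*22801) = 8684 - (-1)*(-3 + 45602) = 8684 - (-1)*45599 = 8684 - 1*(-45599) = 8684 + 45599 = 54283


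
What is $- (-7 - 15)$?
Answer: $22$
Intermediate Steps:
$- (-7 - 15) = \left(-1\right) \left(-22\right) = 22$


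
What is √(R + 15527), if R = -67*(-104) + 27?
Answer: √22522 ≈ 150.07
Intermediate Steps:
R = 6995 (R = 6968 + 27 = 6995)
√(R + 15527) = √(6995 + 15527) = √22522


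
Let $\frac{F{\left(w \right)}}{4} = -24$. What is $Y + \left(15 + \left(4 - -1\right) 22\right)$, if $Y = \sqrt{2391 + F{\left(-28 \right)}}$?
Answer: $125 + 3 \sqrt{255} \approx 172.91$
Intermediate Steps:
$F{\left(w \right)} = -96$ ($F{\left(w \right)} = 4 \left(-24\right) = -96$)
$Y = 3 \sqrt{255}$ ($Y = \sqrt{2391 - 96} = \sqrt{2295} = 3 \sqrt{255} \approx 47.906$)
$Y + \left(15 + \left(4 - -1\right) 22\right) = 3 \sqrt{255} + \left(15 + \left(4 - -1\right) 22\right) = 3 \sqrt{255} + \left(15 + \left(4 + 1\right) 22\right) = 3 \sqrt{255} + \left(15 + 5 \cdot 22\right) = 3 \sqrt{255} + \left(15 + 110\right) = 3 \sqrt{255} + 125 = 125 + 3 \sqrt{255}$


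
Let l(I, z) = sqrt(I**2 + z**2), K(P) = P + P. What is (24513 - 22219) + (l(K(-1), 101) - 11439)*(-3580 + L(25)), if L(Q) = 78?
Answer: 40061672 - 3502*sqrt(10205) ≈ 3.9708e+7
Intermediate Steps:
K(P) = 2*P
(24513 - 22219) + (l(K(-1), 101) - 11439)*(-3580 + L(25)) = (24513 - 22219) + (sqrt((2*(-1))**2 + 101**2) - 11439)*(-3580 + 78) = 2294 + (sqrt((-2)**2 + 10201) - 11439)*(-3502) = 2294 + (sqrt(4 + 10201) - 11439)*(-3502) = 2294 + (sqrt(10205) - 11439)*(-3502) = 2294 + (-11439 + sqrt(10205))*(-3502) = 2294 + (40059378 - 3502*sqrt(10205)) = 40061672 - 3502*sqrt(10205)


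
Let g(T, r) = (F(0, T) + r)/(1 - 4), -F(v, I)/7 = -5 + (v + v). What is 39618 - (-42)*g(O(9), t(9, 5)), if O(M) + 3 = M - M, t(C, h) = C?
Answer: 39002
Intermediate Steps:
F(v, I) = 35 - 14*v (F(v, I) = -7*(-5 + (v + v)) = -7*(-5 + 2*v) = 35 - 14*v)
O(M) = -3 (O(M) = -3 + (M - M) = -3 + 0 = -3)
g(T, r) = -35/3 - r/3 (g(T, r) = ((35 - 14*0) + r)/(1 - 4) = ((35 + 0) + r)/(-3) = (35 + r)*(-⅓) = -35/3 - r/3)
39618 - (-42)*g(O(9), t(9, 5)) = 39618 - (-42)*(-35/3 - ⅓*9) = 39618 - (-42)*(-35/3 - 3) = 39618 - (-42)*(-44)/3 = 39618 - 1*616 = 39618 - 616 = 39002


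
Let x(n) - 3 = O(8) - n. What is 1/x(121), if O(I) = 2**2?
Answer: -1/114 ≈ -0.0087719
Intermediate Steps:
O(I) = 4
x(n) = 7 - n (x(n) = 3 + (4 - n) = 7 - n)
1/x(121) = 1/(7 - 1*121) = 1/(7 - 121) = 1/(-114) = -1/114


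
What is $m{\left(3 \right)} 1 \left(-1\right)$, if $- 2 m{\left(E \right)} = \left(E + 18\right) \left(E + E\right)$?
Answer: $63$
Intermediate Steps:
$m{\left(E \right)} = - E \left(18 + E\right)$ ($m{\left(E \right)} = - \frac{\left(E + 18\right) \left(E + E\right)}{2} = - \frac{\left(18 + E\right) 2 E}{2} = - \frac{2 E \left(18 + E\right)}{2} = - E \left(18 + E\right)$)
$m{\left(3 \right)} 1 \left(-1\right) = \left(-1\right) 3 \left(18 + 3\right) 1 \left(-1\right) = \left(-1\right) 3 \cdot 21 \left(-1\right) = \left(-63\right) \left(-1\right) = 63$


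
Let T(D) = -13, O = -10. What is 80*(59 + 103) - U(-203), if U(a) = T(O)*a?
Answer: 10321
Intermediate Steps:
U(a) = -13*a
80*(59 + 103) - U(-203) = 80*(59 + 103) - (-13)*(-203) = 80*162 - 1*2639 = 12960 - 2639 = 10321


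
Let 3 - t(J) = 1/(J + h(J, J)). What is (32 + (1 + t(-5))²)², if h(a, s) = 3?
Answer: 43681/16 ≈ 2730.1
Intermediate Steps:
t(J) = 3 - 1/(3 + J) (t(J) = 3 - 1/(J + 3) = 3 - 1/(3 + J))
(32 + (1 + t(-5))²)² = (32 + (1 + (8 + 3*(-5))/(3 - 5))²)² = (32 + (1 + (8 - 15)/(-2))²)² = (32 + (1 - ½*(-7))²)² = (32 + (1 + 7/2)²)² = (32 + (9/2)²)² = (32 + 81/4)² = (209/4)² = 43681/16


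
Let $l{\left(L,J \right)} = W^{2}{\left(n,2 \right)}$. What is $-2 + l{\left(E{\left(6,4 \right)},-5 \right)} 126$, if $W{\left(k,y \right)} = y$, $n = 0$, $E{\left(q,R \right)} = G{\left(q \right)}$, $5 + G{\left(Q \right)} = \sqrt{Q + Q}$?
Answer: $502$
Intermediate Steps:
$G{\left(Q \right)} = -5 + \sqrt{2} \sqrt{Q}$ ($G{\left(Q \right)} = -5 + \sqrt{Q + Q} = -5 + \sqrt{2 Q} = -5 + \sqrt{2} \sqrt{Q}$)
$E{\left(q,R \right)} = -5 + \sqrt{2} \sqrt{q}$
$l{\left(L,J \right)} = 4$ ($l{\left(L,J \right)} = 2^{2} = 4$)
$-2 + l{\left(E{\left(6,4 \right)},-5 \right)} 126 = -2 + 4 \cdot 126 = -2 + 504 = 502$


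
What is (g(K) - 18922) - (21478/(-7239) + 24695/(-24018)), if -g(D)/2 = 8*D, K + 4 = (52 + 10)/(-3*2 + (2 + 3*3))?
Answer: -5520951952873/289777170 ≈ -19052.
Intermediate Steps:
K = 42/5 (K = -4 + (52 + 10)/(-3*2 + (2 + 3*3)) = -4 + 62/(-6 + (2 + 9)) = -4 + 62/(-6 + 11) = -4 + 62/5 = 42/5 ≈ 8.4000)
g(D) = -16*D
(g(K) - 18922) - (21478/(-7239) + 24695/(-24018)) = (-16*42/5 - 18922) - (21478/(-7239) + 24695/(-24018)) = (-672/5 - 18922) - (21478*(-1/7239) + 24695*(-1/24018)) = -95282/5 - (-21478/7239 - 24695/24018) = -95282/5 - 1*(-231541903/57955434) = -95282/5 + 231541903/57955434 = -5520951952873/289777170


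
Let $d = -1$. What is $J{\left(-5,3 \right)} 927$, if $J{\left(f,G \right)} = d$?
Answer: $-927$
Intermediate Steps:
$J{\left(f,G \right)} = -1$
$J{\left(-5,3 \right)} 927 = \left(-1\right) 927 = -927$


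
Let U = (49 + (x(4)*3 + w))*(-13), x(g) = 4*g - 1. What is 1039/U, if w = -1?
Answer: -1039/1209 ≈ -0.85939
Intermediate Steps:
x(g) = -1 + 4*g
U = -1209 (U = (49 + ((-1 + 4*4)*3 - 1))*(-13) = (49 + ((-1 + 16)*3 - 1))*(-13) = (49 + (15*3 - 1))*(-13) = (49 + (45 - 1))*(-13) = (49 + 44)*(-13) = 93*(-13) = -1209)
1039/U = 1039/(-1209) = 1039*(-1/1209) = -1039/1209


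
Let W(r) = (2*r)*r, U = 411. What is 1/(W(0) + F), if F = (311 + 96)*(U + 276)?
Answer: 1/279609 ≈ 3.5764e-6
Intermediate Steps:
W(r) = 2*r²
F = 279609 (F = (311 + 96)*(411 + 276) = 407*687 = 279609)
1/(W(0) + F) = 1/(2*0² + 279609) = 1/(2*0 + 279609) = 1/(0 + 279609) = 1/279609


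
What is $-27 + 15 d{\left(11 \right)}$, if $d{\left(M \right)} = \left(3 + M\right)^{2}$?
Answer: $2913$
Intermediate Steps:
$-27 + 15 d{\left(11 \right)} = -27 + 15 \left(3 + 11\right)^{2} = -27 + 15 \cdot 14^{2} = -27 + 15 \cdot 196 = -27 + 2940 = 2913$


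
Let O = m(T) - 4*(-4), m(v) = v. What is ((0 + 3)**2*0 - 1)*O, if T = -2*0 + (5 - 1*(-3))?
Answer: -24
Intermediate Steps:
T = 8 (T = 0 + (5 + 3) = 0 + 8 = 8)
O = 24 (O = 8 - 4*(-4) = 8 + 16 = 24)
((0 + 3)**2*0 - 1)*O = ((0 + 3)**2*0 - 1)*24 = (3**2*0 - 1)*24 = (9*0 - 1)*24 = (0 - 1)*24 = -1*24 = -24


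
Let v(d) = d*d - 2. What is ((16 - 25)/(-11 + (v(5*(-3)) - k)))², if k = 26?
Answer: 9/3844 ≈ 0.0023413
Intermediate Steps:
v(d) = -2 + d² (v(d) = d² - 2 = -2 + d²)
((16 - 25)/(-11 + (v(5*(-3)) - k)))² = ((16 - 25)/(-11 + ((-2 + (5*(-3))²) - 1*26)))² = (-9/(-11 + ((-2 + (-15)²) - 26)))² = (-9/(-11 + ((-2 + 225) - 26)))² = (-9/(-11 + (223 - 26)))² = (-9/(-11 + 197))² = (-9/186)² = (-9*1/186)² = (-3/62)² = 9/3844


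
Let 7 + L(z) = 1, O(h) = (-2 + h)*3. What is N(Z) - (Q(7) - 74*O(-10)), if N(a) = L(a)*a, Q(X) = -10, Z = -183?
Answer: -1556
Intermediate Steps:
O(h) = -6 + 3*h
L(z) = -6 (L(z) = -7 + 1 = -6)
N(a) = -6*a
N(Z) - (Q(7) - 74*O(-10)) = -6*(-183) - (-10 - 74*(-6 + 3*(-10))) = 1098 - (-10 - 74*(-6 - 30)) = 1098 - (-10 - 74*(-36)) = 1098 - (-10 + 2664) = 1098 - 1*2654 = 1098 - 2654 = -1556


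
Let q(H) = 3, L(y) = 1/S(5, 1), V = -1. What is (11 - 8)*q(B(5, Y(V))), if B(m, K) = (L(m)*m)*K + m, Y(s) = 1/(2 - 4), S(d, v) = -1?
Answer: 9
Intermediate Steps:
Y(s) = -1/2 (Y(s) = 1/(-2) = -1/2)
L(y) = -1 (L(y) = 1/(-1) = -1)
B(m, K) = m - K*m (B(m, K) = (-m)*K + m = -K*m + m = m - K*m)
(11 - 8)*q(B(5, Y(V))) = (11 - 8)*3 = 3*3 = 9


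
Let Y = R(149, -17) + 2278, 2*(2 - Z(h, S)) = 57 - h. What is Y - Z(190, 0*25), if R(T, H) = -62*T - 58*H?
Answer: -12085/2 ≈ -6042.5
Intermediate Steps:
Z(h, S) = -53/2 + h/2 (Z(h, S) = 2 - (57 - h)/2 = 2 + (-57/2 + h/2) = -53/2 + h/2)
Y = -5974 (Y = (-62*149 - 58*(-17)) + 2278 = (-9238 + 986) + 2278 = -8252 + 2278 = -5974)
Y - Z(190, 0*25) = -5974 - (-53/2 + (½)*190) = -5974 - (-53/2 + 95) = -5974 - 1*137/2 = -5974 - 137/2 = -12085/2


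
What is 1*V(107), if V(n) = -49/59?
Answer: -49/59 ≈ -0.83051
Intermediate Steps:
V(n) = -49/59 (V(n) = -49*1/59 = -49/59)
1*V(107) = 1*(-49/59) = -49/59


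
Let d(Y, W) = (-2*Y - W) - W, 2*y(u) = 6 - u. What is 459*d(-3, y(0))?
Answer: 0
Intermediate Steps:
y(u) = 3 - u/2 (y(u) = (6 - u)/2 = 3 - u/2)
d(Y, W) = -2*W - 2*Y (d(Y, W) = (-W - 2*Y) - W = -2*W - 2*Y)
459*d(-3, y(0)) = 459*(-2*(3 - 1/2*0) - 2*(-3)) = 459*(-2*(3 + 0) + 6) = 459*(-2*3 + 6) = 459*(-6 + 6) = 459*0 = 0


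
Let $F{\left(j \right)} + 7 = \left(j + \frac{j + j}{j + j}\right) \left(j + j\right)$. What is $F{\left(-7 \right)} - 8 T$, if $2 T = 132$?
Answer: $-451$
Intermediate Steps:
$T = 66$ ($T = \frac{1}{2} \cdot 132 = 66$)
$F{\left(j \right)} = -7 + 2 j \left(1 + j\right)$ ($F{\left(j \right)} = -7 + \left(j + \frac{j + j}{j + j}\right) \left(j + j\right) = -7 + \left(j + \frac{2 j}{2 j}\right) 2 j = -7 + \left(j + 2 j \frac{1}{2 j}\right) 2 j = -7 + \left(j + 1\right) 2 j = -7 + \left(1 + j\right) 2 j = -7 + 2 j \left(1 + j\right)$)
$F{\left(-7 \right)} - 8 T = \left(-7 + 2 \left(-7\right) + 2 \left(-7\right)^{2}\right) - 528 = \left(-7 - 14 + 2 \cdot 49\right) - 528 = \left(-7 - 14 + 98\right) - 528 = 77 - 528 = -451$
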